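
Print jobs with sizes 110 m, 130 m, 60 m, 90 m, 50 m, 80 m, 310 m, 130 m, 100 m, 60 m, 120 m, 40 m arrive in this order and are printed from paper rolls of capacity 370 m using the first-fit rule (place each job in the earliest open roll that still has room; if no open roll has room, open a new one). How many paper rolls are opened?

  110 → roll 1 (new)  [load 110/370]
  130 → roll 1  [load 240/370]
  60 → roll 1  [load 300/370]
  90 → roll 2 (new)  [load 90/370]
  50 → roll 1  [load 350/370]
  80 → roll 2  [load 170/370]
  310 → roll 3 (new)  [load 310/370]
  130 → roll 2  [load 300/370]
  100 → roll 4 (new)  [load 100/370]
  60 → roll 2  [load 360/370]
  120 → roll 4  [load 220/370]
  40 → roll 3  [load 350/370]
4 paper rolls opened.

4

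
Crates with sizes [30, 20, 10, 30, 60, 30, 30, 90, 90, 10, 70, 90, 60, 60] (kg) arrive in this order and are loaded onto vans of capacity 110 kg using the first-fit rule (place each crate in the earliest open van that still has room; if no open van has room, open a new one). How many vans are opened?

  30 → van 1 (new)  [load 30/110]
  20 → van 1  [load 50/110]
  10 → van 1  [load 60/110]
  30 → van 1  [load 90/110]
  60 → van 2 (new)  [load 60/110]
  30 → van 2  [load 90/110]
  30 → van 3 (new)  [load 30/110]
  90 → van 4 (new)  [load 90/110]
  90 → van 5 (new)  [load 90/110]
  10 → van 1  [load 100/110]
  70 → van 3  [load 100/110]
  90 → van 6 (new)  [load 90/110]
  60 → van 7 (new)  [load 60/110]
  60 → van 8 (new)  [load 60/110]
8 vans opened.

8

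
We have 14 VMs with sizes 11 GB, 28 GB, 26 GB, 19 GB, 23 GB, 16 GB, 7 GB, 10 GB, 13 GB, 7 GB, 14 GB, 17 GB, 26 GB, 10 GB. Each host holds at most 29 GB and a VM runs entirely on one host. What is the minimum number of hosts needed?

9

Total = 28 + 26 + 26 + 23 + 19 + 17 + 16 + 14 + 13 + 11 + 10 + 10 + 7 + 7 = 227 GB.
Lower bound: ⌈227/29⌉ = 8 hosts.
A packing using 9 hosts:
  host 1: 28 = 28
  host 2: 26 = 26
  host 3: 26 = 26
  host 4: 23 = 23
  host 5: 19 + 10 = 29
  host 6: 17 + 11 = 28
  host 7: 16 + 13 = 29
  host 8: 14 + 10 = 24
  host 9: 7 + 7 = 14
No arrangement into 8 hosts stays within capacity, so 9 is optimal.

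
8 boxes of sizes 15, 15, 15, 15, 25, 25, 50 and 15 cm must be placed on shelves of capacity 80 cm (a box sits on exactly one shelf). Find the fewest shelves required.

3

Total = 50 + 25 + 25 + 15 + 15 + 15 + 15 + 15 = 175 cm.
Lower bound: ⌈175/80⌉ = 3 shelves.
A packing using 3 shelves:
  shelf 1: 50 + 25 = 75
  shelf 2: 25 + 15 + 15 + 15 = 70
  shelf 3: 15 + 15 = 30
This matches the lower bound, so 3 is optimal.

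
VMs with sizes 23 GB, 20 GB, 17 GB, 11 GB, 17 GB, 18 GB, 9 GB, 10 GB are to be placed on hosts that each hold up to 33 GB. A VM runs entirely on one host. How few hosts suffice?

Total = 23 + 20 + 18 + 17 + 17 + 11 + 10 + 9 = 125 GB.
Lower bound: ⌈125/33⌉ = 4 hosts.
Also, 5 VMs each exceed 33/2 GB, and no two of those can share a host, so at least 5 hosts are needed.
A packing using 5 hosts:
  host 1: 23 + 10 = 33
  host 2: 20 + 11 = 31
  host 3: 18 + 9 = 27
  host 4: 17 = 17
  host 5: 17 = 17
This matches the lower bound, so 5 is optimal.

5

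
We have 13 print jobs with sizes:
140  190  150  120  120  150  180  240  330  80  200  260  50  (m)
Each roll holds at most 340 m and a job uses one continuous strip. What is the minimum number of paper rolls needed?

Total = 330 + 260 + 240 + 200 + 190 + 180 + 150 + 150 + 140 + 120 + 120 + 80 + 50 = 2210 m.
Lower bound: ⌈2210/340⌉ = 7 paper rolls.
A packing using 7 paper rolls:
  roll 1: 330 = 330
  roll 2: 260 + 80 = 340
  roll 3: 240 + 50 = 290
  roll 4: 200 + 140 = 340
  roll 5: 190 + 150 = 340
  roll 6: 180 + 150 = 330
  roll 7: 120 + 120 = 240
This matches the lower bound, so 7 is optimal.

7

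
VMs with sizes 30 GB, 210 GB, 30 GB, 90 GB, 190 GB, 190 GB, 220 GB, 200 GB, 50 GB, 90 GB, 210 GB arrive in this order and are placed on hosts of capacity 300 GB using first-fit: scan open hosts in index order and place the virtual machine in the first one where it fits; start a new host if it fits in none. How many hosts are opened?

  30 → host 1 (new)  [load 30/300]
  210 → host 1  [load 240/300]
  30 → host 1  [load 270/300]
  90 → host 2 (new)  [load 90/300]
  190 → host 2  [load 280/300]
  190 → host 3 (new)  [load 190/300]
  220 → host 4 (new)  [load 220/300]
  200 → host 5 (new)  [load 200/300]
  50 → host 3  [load 240/300]
  90 → host 5  [load 290/300]
  210 → host 6 (new)  [load 210/300]
6 hosts opened.

6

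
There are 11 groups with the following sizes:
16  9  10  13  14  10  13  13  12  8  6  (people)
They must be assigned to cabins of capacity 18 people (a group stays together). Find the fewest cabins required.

Total = 16 + 14 + 13 + 13 + 13 + 12 + 10 + 10 + 9 + 8 + 6 = 124 people.
Lower bound: ⌈124/18⌉ = 7 cabins.
Also, 8 groups each exceed 9 people, and no two of those can share a cabin, so at least 8 cabins are needed.
A packing using 9 cabins:
  cabin 1: 16 = 16
  cabin 2: 14 = 14
  cabin 3: 13 = 13
  cabin 4: 13 = 13
  cabin 5: 13 = 13
  cabin 6: 12 + 6 = 18
  cabin 7: 10 + 8 = 18
  cabin 8: 10 = 10
  cabin 9: 9 = 9
No arrangement into 8 cabins stays within capacity, so 9 is optimal.

9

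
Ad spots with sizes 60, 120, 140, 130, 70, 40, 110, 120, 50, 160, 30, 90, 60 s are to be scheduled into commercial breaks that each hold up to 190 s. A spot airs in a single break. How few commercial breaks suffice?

7

Total = 160 + 140 + 130 + 120 + 120 + 110 + 90 + 70 + 60 + 60 + 50 + 40 + 30 = 1180 s.
Lower bound: ⌈1180/190⌉ = 7 commercial breaks.
A packing using 7 commercial breaks:
  break 1: 160 + 30 = 190
  break 2: 140 + 50 = 190
  break 3: 130 + 60 = 190
  break 4: 120 + 70 = 190
  break 5: 120 + 60 = 180
  break 6: 110 + 40 = 150
  break 7: 90 = 90
This matches the lower bound, so 7 is optimal.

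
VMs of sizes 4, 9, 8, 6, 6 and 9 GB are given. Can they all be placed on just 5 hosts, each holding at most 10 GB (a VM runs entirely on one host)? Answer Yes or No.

Yes

A valid assignment using 5 hosts:
  host 1: 9 = 9
  host 2: 9 = 9
  host 3: 8 = 8
  host 4: 6 + 4 = 10
  host 5: 6 = 6
Every load is within 10 GB, so 5 hosts suffice.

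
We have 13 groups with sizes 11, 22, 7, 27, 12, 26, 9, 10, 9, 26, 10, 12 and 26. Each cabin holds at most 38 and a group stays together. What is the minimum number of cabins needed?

6

Total = 27 + 26 + 26 + 26 + 22 + 12 + 12 + 11 + 10 + 10 + 9 + 9 + 7 = 207.
Lower bound: ⌈207/38⌉ = 6 cabins.
A packing using 6 cabins:
  cabin 1: 27 + 11 = 38
  cabin 2: 26 + 12 = 38
  cabin 3: 26 + 12 = 38
  cabin 4: 26 + 10 = 36
  cabin 5: 22 + 10 = 32
  cabin 6: 9 + 9 + 7 = 25
This matches the lower bound, so 6 is optimal.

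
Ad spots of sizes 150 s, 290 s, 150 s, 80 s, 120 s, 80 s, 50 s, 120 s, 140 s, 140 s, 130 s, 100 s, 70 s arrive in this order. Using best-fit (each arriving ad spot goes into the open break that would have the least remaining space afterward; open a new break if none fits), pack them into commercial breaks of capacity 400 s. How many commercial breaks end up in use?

  150 → break 1 (new)  [load 150/400]
  290 → break 2 (new)  [load 290/400]
  150 → break 1  [load 300/400]
  80 → break 1  [load 380/400]
  120 → break 3 (new)  [load 120/400]
  80 → break 2  [load 370/400]
  50 → break 3  [load 170/400]
  120 → break 3  [load 290/400]
  140 → break 4 (new)  [load 140/400]
  140 → break 4  [load 280/400]
  130 → break 5 (new)  [load 130/400]
  100 → break 3  [load 390/400]
  70 → break 4  [load 350/400]
5 commercial breaks opened.

5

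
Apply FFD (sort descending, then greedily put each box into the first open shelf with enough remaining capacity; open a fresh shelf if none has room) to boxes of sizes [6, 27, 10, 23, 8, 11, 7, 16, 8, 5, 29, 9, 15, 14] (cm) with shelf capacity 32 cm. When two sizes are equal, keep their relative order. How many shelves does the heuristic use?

Sorted descending: 29, 27, 23, 16, 15, 14, 11, 10, 9, 8, 8, 7, 6, 5.
  29 → shelf 1 (new)  [load 29/32]
  27 → shelf 2 (new)  [load 27/32]
  23 → shelf 3 (new)  [load 23/32]
  16 → shelf 4 (new)  [load 16/32]
  15 → shelf 4  [load 31/32]
  14 → shelf 5 (new)  [load 14/32]
  11 → shelf 5  [load 25/32]
  10 → shelf 6 (new)  [load 10/32]
  9 → shelf 3  [load 32/32]
  8 → shelf 6  [load 18/32]
  8 → shelf 6  [load 26/32]
  7 → shelf 5  [load 32/32]
  6 → shelf 6  [load 32/32]
  5 → shelf 2  [load 32/32]
6 shelves opened.

6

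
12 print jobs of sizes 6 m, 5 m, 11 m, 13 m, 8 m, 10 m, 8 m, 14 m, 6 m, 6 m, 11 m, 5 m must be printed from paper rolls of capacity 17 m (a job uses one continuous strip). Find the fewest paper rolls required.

7

Total = 14 + 13 + 11 + 11 + 10 + 8 + 8 + 6 + 6 + 6 + 5 + 5 = 103 m.
Lower bound: ⌈103/17⌉ = 7 paper rolls.
A packing using 7 paper rolls:
  roll 1: 14 = 14
  roll 2: 13 = 13
  roll 3: 11 + 6 = 17
  roll 4: 11 + 6 = 17
  roll 5: 10 + 6 = 16
  roll 6: 8 + 8 = 16
  roll 7: 5 + 5 = 10
This matches the lower bound, so 7 is optimal.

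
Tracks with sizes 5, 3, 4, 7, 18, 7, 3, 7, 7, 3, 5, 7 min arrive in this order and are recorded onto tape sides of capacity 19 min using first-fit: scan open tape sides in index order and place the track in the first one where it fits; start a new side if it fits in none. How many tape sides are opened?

5

  5 → side 1 (new)  [load 5/19]
  3 → side 1  [load 8/19]
  4 → side 1  [load 12/19]
  7 → side 1  [load 19/19]
  18 → side 2 (new)  [load 18/19]
  7 → side 3 (new)  [load 7/19]
  3 → side 3  [load 10/19]
  7 → side 3  [load 17/19]
  7 → side 4 (new)  [load 7/19]
  3 → side 4  [load 10/19]
  5 → side 4  [load 15/19]
  7 → side 5 (new)  [load 7/19]
5 tape sides opened.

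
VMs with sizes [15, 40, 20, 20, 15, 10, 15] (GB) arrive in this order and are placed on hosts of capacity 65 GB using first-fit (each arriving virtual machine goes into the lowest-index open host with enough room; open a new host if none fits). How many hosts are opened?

  15 → host 1 (new)  [load 15/65]
  40 → host 1  [load 55/65]
  20 → host 2 (new)  [load 20/65]
  20 → host 2  [load 40/65]
  15 → host 2  [load 55/65]
  10 → host 1  [load 65/65]
  15 → host 3 (new)  [load 15/65]
3 hosts opened.

3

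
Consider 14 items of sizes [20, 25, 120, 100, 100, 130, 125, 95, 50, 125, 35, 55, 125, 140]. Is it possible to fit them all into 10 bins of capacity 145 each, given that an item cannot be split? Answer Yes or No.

Yes

A valid assignment using 10 bins:
  bin 1: 140 = 140
  bin 2: 130 = 130
  bin 3: 125 + 20 = 145
  bin 4: 125 = 125
  bin 5: 125 = 125
  bin 6: 120 + 25 = 145
  bin 7: 100 + 35 = 135
  bin 8: 100 = 100
  bin 9: 95 + 50 = 145
  bin 10: 55 = 55
Every load is within 145, so 10 bins suffice.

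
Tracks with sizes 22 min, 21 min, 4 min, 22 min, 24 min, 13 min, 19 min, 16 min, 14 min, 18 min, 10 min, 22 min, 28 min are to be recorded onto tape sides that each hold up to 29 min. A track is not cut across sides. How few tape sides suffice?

Total = 28 + 24 + 22 + 22 + 22 + 21 + 19 + 18 + 16 + 14 + 13 + 10 + 4 = 233 min.
Lower bound: ⌈233/29⌉ = 9 tape sides.
A packing using 10 tape sides:
  side 1: 28 = 28
  side 2: 24 + 4 = 28
  side 3: 22 = 22
  side 4: 22 = 22
  side 5: 22 = 22
  side 6: 21 = 21
  side 7: 19 + 10 = 29
  side 8: 18 = 18
  side 9: 16 + 13 = 29
  side 10: 14 = 14
No arrangement into 9 tape sides stays within capacity, so 10 is optimal.

10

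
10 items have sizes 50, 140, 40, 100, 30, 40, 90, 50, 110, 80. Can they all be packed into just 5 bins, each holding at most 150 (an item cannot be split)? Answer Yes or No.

A valid assignment using 5 bins:
  bin 1: 140 = 140
  bin 2: 110 + 40 = 150
  bin 3: 100 + 50 = 150
  bin 4: 90 + 50 = 140
  bin 5: 80 + 40 + 30 = 150
Every load is within 150, so 5 bins suffice.

Yes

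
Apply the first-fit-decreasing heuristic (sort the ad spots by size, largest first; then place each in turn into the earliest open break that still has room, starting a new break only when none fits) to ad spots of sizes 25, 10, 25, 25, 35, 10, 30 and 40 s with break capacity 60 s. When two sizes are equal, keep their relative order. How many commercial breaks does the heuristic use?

Sorted descending: 40, 35, 30, 25, 25, 25, 10, 10.
  40 → break 1 (new)  [load 40/60]
  35 → break 2 (new)  [load 35/60]
  30 → break 3 (new)  [load 30/60]
  25 → break 2  [load 60/60]
  25 → break 3  [load 55/60]
  25 → break 4 (new)  [load 25/60]
  10 → break 1  [load 50/60]
  10 → break 1  [load 60/60]
4 commercial breaks opened.

4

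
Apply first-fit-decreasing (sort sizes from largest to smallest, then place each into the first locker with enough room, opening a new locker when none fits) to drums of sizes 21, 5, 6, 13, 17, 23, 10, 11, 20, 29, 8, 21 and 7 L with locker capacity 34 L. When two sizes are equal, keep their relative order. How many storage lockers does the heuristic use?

6

Sorted descending: 29, 23, 21, 21, 20, 17, 13, 11, 10, 8, 7, 6, 5.
  29 → locker 1 (new)  [load 29/34]
  23 → locker 2 (new)  [load 23/34]
  21 → locker 3 (new)  [load 21/34]
  21 → locker 4 (new)  [load 21/34]
  20 → locker 5 (new)  [load 20/34]
  17 → locker 6 (new)  [load 17/34]
  13 → locker 3  [load 34/34]
  11 → locker 2  [load 34/34]
  10 → locker 4  [load 31/34]
  8 → locker 5  [load 28/34]
  7 → locker 6  [load 24/34]
  6 → locker 5  [load 34/34]
  5 → locker 1  [load 34/34]
6 storage lockers opened.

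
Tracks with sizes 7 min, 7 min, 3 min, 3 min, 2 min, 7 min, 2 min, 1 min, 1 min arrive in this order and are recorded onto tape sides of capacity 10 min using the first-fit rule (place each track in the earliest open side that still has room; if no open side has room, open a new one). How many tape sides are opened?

4

  7 → side 1 (new)  [load 7/10]
  7 → side 2 (new)  [load 7/10]
  3 → side 1  [load 10/10]
  3 → side 2  [load 10/10]
  2 → side 3 (new)  [load 2/10]
  7 → side 3  [load 9/10]
  2 → side 4 (new)  [load 2/10]
  1 → side 3  [load 10/10]
  1 → side 4  [load 3/10]
4 tape sides opened.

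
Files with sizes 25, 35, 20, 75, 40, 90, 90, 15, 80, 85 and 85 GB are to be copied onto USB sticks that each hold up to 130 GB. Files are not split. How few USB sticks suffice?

Total = 90 + 90 + 85 + 85 + 80 + 75 + 40 + 35 + 25 + 20 + 15 = 640 GB.
Lower bound: ⌈640/130⌉ = 5 USB sticks.
Also, 6 files each exceed 65 GB, and no two of those can share a USB stick, so at least 6 USB sticks are needed.
A packing using 6 USB sticks:
  USB stick 1: 90 + 40 = 130
  USB stick 2: 90 + 35 = 125
  USB stick 3: 85 + 25 + 20 = 130
  USB stick 4: 85 + 15 = 100
  USB stick 5: 80 = 80
  USB stick 6: 75 = 75
This matches the lower bound, so 6 is optimal.

6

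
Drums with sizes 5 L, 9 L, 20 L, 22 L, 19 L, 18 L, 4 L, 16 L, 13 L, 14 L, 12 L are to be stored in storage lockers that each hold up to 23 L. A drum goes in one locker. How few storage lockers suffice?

8

Total = 22 + 20 + 19 + 18 + 16 + 14 + 13 + 12 + 9 + 5 + 4 = 152 L.
Lower bound: ⌈152/23⌉ = 7 storage lockers.
Also, 8 drums each exceed 23/2 L, and no two of those can share a locker, so at least 8 storage lockers are needed.
A packing using 8 storage lockers:
  locker 1: 22 = 22
  locker 2: 20 = 20
  locker 3: 19 + 4 = 23
  locker 4: 18 + 5 = 23
  locker 5: 16 = 16
  locker 6: 14 + 9 = 23
  locker 7: 13 = 13
  locker 8: 12 = 12
This matches the lower bound, so 8 is optimal.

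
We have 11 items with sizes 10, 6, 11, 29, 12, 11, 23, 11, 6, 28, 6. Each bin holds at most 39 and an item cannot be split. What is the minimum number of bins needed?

5

Total = 29 + 28 + 23 + 12 + 11 + 11 + 11 + 10 + 6 + 6 + 6 = 153.
Lower bound: ⌈153/39⌉ = 4 bins.
A packing using 5 bins:
  bin 1: 29 + 10 = 39
  bin 2: 28 + 11 = 39
  bin 3: 23 + 12 = 35
  bin 4: 11 + 11 + 6 + 6 = 34
  bin 5: 6 = 6
No arrangement into 4 bins stays within capacity, so 5 is optimal.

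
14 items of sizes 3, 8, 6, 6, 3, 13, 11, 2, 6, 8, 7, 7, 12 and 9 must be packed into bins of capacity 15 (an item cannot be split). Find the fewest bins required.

7

Total = 13 + 12 + 11 + 9 + 8 + 8 + 7 + 7 + 6 + 6 + 6 + 3 + 3 + 2 = 101.
Lower bound: ⌈101/15⌉ = 7 bins.
A packing using 7 bins:
  bin 1: 13 + 2 = 15
  bin 2: 12 + 3 = 15
  bin 3: 11 + 3 = 14
  bin 4: 9 + 6 = 15
  bin 5: 8 + 7 = 15
  bin 6: 8 + 7 = 15
  bin 7: 6 + 6 = 12
This matches the lower bound, so 7 is optimal.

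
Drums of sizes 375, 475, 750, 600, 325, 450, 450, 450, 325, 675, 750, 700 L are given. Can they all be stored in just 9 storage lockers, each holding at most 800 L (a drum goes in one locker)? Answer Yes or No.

Total = 6325 L; ⌈6325/800⌉ = 8.
9 drums each exceed half the capacity and cannot share a locker, forcing at least 9 storage lockers.
The bound of 9 does not rule out 9, but exhaustive search shows no assignment into 9 storage lockers of capacity 800 L exists — the minimum is 10.

No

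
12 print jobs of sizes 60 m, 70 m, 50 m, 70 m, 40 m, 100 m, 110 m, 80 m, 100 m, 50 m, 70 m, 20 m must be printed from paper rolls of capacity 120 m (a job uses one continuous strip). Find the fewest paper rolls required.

Total = 110 + 100 + 100 + 80 + 70 + 70 + 70 + 60 + 50 + 50 + 40 + 20 = 820 m.
Lower bound: ⌈820/120⌉ = 7 paper rolls.
A packing using 8 paper rolls:
  roll 1: 110 = 110
  roll 2: 100 + 20 = 120
  roll 3: 100 = 100
  roll 4: 80 + 40 = 120
  roll 5: 70 + 50 = 120
  roll 6: 70 + 50 = 120
  roll 7: 70 = 70
  roll 8: 60 = 60
No arrangement into 7 paper rolls stays within capacity, so 8 is optimal.

8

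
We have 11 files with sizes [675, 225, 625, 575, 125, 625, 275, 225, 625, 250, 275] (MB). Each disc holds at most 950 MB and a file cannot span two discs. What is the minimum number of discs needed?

5

Total = 675 + 625 + 625 + 625 + 575 + 275 + 275 + 250 + 225 + 225 + 125 = 4500 MB.
Lower bound: ⌈4500/950⌉ = 5 discs.
A packing using 5 discs:
  disc 1: 675 + 275 = 950
  disc 2: 625 + 275 = 900
  disc 3: 625 + 250 = 875
  disc 4: 625 + 225 = 850
  disc 5: 575 + 225 + 125 = 925
This matches the lower bound, so 5 is optimal.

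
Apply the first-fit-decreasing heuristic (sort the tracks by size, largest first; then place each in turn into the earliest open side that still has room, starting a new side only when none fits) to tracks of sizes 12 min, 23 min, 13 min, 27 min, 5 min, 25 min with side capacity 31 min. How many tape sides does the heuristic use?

Sorted descending: 27, 25, 23, 13, 12, 5.
  27 → side 1 (new)  [load 27/31]
  25 → side 2 (new)  [load 25/31]
  23 → side 3 (new)  [load 23/31]
  13 → side 4 (new)  [load 13/31]
  12 → side 4  [load 25/31]
  5 → side 2  [load 30/31]
4 tape sides opened.

4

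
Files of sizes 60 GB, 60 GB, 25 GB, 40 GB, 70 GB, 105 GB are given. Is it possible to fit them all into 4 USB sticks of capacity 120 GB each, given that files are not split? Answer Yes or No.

Yes

A valid assignment using 4 USB sticks:
  USB stick 1: 105 = 105
  USB stick 2: 70 + 40 = 110
  USB stick 3: 60 + 60 = 120
  USB stick 4: 25 = 25
Every load is within 120 GB, so 4 USB sticks suffice.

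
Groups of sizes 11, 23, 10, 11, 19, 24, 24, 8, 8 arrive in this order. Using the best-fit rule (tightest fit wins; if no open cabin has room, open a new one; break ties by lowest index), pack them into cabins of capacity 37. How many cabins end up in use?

5

  11 → cabin 1 (new)  [load 11/37]
  23 → cabin 1  [load 34/37]
  10 → cabin 2 (new)  [load 10/37]
  11 → cabin 2  [load 21/37]
  19 → cabin 3 (new)  [load 19/37]
  24 → cabin 4 (new)  [load 24/37]
  24 → cabin 5 (new)  [load 24/37]
  8 → cabin 4  [load 32/37]
  8 → cabin 5  [load 32/37]
5 cabins opened.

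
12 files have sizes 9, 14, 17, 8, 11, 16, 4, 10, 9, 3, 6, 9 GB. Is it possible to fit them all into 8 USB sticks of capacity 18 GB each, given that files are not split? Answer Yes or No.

A valid assignment using 7 USB sticks:
  USB stick 1: 17 = 17
  USB stick 2: 16 = 16
  USB stick 3: 14 + 4 = 18
  USB stick 4: 11 + 6 = 17
  USB stick 5: 10 + 8 = 18
  USB stick 6: 9 + 9 = 18
  USB stick 7: 9 + 3 = 12
That uses only 7 ≤ 8, so 8 USB sticks are enough.

Yes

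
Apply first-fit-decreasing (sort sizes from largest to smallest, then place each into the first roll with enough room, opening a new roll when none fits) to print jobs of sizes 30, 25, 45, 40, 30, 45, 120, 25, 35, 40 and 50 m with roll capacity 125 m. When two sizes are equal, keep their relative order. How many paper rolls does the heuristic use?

4

Sorted descending: 120, 50, 45, 45, 40, 40, 35, 30, 30, 25, 25.
  120 → roll 1 (new)  [load 120/125]
  50 → roll 2 (new)  [load 50/125]
  45 → roll 2  [load 95/125]
  45 → roll 3 (new)  [load 45/125]
  40 → roll 3  [load 85/125]
  40 → roll 3  [load 125/125]
  35 → roll 4 (new)  [load 35/125]
  30 → roll 2  [load 125/125]
  30 → roll 4  [load 65/125]
  25 → roll 4  [load 90/125]
  25 → roll 4  [load 115/125]
4 paper rolls opened.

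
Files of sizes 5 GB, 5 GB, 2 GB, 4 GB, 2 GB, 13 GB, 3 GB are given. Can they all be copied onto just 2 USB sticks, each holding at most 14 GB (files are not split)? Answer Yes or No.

No

Total = 34 GB; ⌈34/14⌉ = 3.
At least 3 USB sticks are required, but only 2 are allowed.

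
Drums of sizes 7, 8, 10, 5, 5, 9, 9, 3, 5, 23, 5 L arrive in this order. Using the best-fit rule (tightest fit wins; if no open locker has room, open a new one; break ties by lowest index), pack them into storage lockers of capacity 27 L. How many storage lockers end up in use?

4

  7 → locker 1 (new)  [load 7/27]
  8 → locker 1  [load 15/27]
  10 → locker 1  [load 25/27]
  5 → locker 2 (new)  [load 5/27]
  5 → locker 2  [load 10/27]
  9 → locker 2  [load 19/27]
  9 → locker 3 (new)  [load 9/27]
  3 → locker 2  [load 22/27]
  5 → locker 2  [load 27/27]
  23 → locker 4 (new)  [load 23/27]
  5 → locker 3  [load 14/27]
4 storage lockers opened.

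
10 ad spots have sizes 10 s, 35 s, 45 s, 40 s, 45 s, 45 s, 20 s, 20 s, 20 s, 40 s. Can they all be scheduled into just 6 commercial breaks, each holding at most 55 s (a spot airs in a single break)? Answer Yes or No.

No

Total = 320 s; ⌈320/55⌉ = 6.
The bound of 6 does not rule out 6, but exhaustive search shows no assignment into 6 commercial breaks of capacity 55 s exists — the minimum is 7.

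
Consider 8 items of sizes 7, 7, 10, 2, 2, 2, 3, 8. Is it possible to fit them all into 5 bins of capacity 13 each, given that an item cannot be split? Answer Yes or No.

Yes

A valid assignment using 4 bins:
  bin 1: 10 + 3 = 13
  bin 2: 8 + 2 + 2 = 12
  bin 3: 7 + 2 = 9
  bin 4: 7 = 7
That uses only 4 ≤ 5, so 5 bins are enough.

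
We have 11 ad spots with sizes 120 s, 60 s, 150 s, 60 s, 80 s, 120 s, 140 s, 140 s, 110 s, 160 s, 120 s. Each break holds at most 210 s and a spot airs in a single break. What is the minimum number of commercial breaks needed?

Total = 160 + 150 + 140 + 140 + 120 + 120 + 120 + 110 + 80 + 60 + 60 = 1260 s.
Lower bound: ⌈1260/210⌉ = 6 commercial breaks.
Also, 8 ad spots each exceed 105 s, and no two of those can share a break, so at least 8 commercial breaks are needed.
A packing using 8 commercial breaks:
  break 1: 160 = 160
  break 2: 150 + 60 = 210
  break 3: 140 + 60 = 200
  break 4: 140 = 140
  break 5: 120 + 80 = 200
  break 6: 120 = 120
  break 7: 120 = 120
  break 8: 110 = 110
This matches the lower bound, so 8 is optimal.

8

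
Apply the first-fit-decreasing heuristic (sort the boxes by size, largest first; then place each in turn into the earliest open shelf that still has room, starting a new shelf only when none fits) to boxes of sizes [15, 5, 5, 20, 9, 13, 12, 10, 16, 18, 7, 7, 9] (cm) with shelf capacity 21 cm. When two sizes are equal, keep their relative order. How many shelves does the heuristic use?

Sorted descending: 20, 18, 16, 15, 13, 12, 10, 9, 9, 7, 7, 5, 5.
  20 → shelf 1 (new)  [load 20/21]
  18 → shelf 2 (new)  [load 18/21]
  16 → shelf 3 (new)  [load 16/21]
  15 → shelf 4 (new)  [load 15/21]
  13 → shelf 5 (new)  [load 13/21]
  12 → shelf 6 (new)  [load 12/21]
  10 → shelf 7 (new)  [load 10/21]
  9 → shelf 6  [load 21/21]
  9 → shelf 7  [load 19/21]
  7 → shelf 5  [load 20/21]
  7 → shelf 8 (new)  [load 7/21]
  5 → shelf 3  [load 21/21]
  5 → shelf 4  [load 20/21]
8 shelves opened.

8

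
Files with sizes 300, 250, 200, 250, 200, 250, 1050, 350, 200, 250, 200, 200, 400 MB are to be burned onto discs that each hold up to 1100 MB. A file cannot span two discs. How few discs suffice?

4

Total = 1050 + 400 + 350 + 300 + 250 + 250 + 250 + 250 + 200 + 200 + 200 + 200 + 200 = 4100 MB.
Lower bound: ⌈4100/1100⌉ = 4 discs.
A packing using 4 discs:
  disc 1: 1050 = 1050
  disc 2: 400 + 350 + 300 = 1050
  disc 3: 250 + 250 + 250 + 250 = 1000
  disc 4: 200 + 200 + 200 + 200 + 200 = 1000
This matches the lower bound, so 4 is optimal.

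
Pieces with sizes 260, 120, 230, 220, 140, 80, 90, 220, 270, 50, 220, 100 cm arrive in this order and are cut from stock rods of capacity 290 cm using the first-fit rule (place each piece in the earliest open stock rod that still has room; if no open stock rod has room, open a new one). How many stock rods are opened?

  260 → stock rod 1 (new)  [load 260/290]
  120 → stock rod 2 (new)  [load 120/290]
  230 → stock rod 3 (new)  [load 230/290]
  220 → stock rod 4 (new)  [load 220/290]
  140 → stock rod 2  [load 260/290]
  80 → stock rod 5 (new)  [load 80/290]
  90 → stock rod 5  [load 170/290]
  220 → stock rod 6 (new)  [load 220/290]
  270 → stock rod 7 (new)  [load 270/290]
  50 → stock rod 3  [load 280/290]
  220 → stock rod 8 (new)  [load 220/290]
  100 → stock rod 5  [load 270/290]
8 stock rods opened.

8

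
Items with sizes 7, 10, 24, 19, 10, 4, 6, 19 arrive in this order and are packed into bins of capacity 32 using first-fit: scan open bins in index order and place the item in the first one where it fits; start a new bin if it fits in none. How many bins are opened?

  7 → bin 1 (new)  [load 7/32]
  10 → bin 1  [load 17/32]
  24 → bin 2 (new)  [load 24/32]
  19 → bin 3 (new)  [load 19/32]
  10 → bin 1  [load 27/32]
  4 → bin 1  [load 31/32]
  6 → bin 2  [load 30/32]
  19 → bin 4 (new)  [load 19/32]
4 bins opened.

4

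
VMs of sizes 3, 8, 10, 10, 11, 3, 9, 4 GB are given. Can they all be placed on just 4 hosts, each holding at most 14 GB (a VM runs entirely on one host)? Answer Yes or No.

Total = 58 GB; ⌈58/14⌉ = 5.
At least 5 hosts are required, but only 4 are allowed.

No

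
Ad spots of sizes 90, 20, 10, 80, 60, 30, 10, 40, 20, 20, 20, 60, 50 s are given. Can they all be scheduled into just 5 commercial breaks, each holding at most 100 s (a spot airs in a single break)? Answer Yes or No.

Total = 510 s; ⌈510/100⌉ = 6.
At least 6 commercial breaks are required, but only 5 are allowed.

No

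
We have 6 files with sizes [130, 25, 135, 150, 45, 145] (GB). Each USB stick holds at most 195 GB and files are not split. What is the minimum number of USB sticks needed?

4

Total = 150 + 145 + 135 + 130 + 45 + 25 = 630 GB.
Lower bound: ⌈630/195⌉ = 4 USB sticks.
A packing using 4 USB sticks:
  USB stick 1: 150 + 45 = 195
  USB stick 2: 145 + 25 = 170
  USB stick 3: 135 = 135
  USB stick 4: 130 = 130
This matches the lower bound, so 4 is optimal.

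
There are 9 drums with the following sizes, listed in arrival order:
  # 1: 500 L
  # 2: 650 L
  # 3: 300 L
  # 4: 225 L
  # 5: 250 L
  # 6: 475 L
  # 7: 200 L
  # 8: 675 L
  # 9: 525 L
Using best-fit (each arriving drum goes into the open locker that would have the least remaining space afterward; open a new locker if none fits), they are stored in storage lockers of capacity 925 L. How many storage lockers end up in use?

5

  500 → locker 1 (new)  [load 500/925]
  650 → locker 2 (new)  [load 650/925]
  300 → locker 1  [load 800/925]
  225 → locker 2  [load 875/925]
  250 → locker 3 (new)  [load 250/925]
  475 → locker 3  [load 725/925]
  200 → locker 3  [load 925/925]
  675 → locker 4 (new)  [load 675/925]
  525 → locker 5 (new)  [load 525/925]
5 storage lockers opened.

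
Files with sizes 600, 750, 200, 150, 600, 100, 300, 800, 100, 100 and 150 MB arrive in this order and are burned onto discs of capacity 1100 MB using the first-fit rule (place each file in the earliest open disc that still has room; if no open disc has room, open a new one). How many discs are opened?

  600 → disc 1 (new)  [load 600/1100]
  750 → disc 2 (new)  [load 750/1100]
  200 → disc 1  [load 800/1100]
  150 → disc 1  [load 950/1100]
  600 → disc 3 (new)  [load 600/1100]
  100 → disc 1  [load 1050/1100]
  300 → disc 2  [load 1050/1100]
  800 → disc 4 (new)  [load 800/1100]
  100 → disc 3  [load 700/1100]
  100 → disc 3  [load 800/1100]
  150 → disc 3  [load 950/1100]
4 discs opened.

4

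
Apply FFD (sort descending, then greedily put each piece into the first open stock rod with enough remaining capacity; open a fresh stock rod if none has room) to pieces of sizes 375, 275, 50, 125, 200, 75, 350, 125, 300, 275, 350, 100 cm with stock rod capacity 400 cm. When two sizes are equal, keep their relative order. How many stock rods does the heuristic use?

7

Sorted descending: 375, 350, 350, 300, 275, 275, 200, 125, 125, 100, 75, 50.
  375 → stock rod 1 (new)  [load 375/400]
  350 → stock rod 2 (new)  [load 350/400]
  350 → stock rod 3 (new)  [load 350/400]
  300 → stock rod 4 (new)  [load 300/400]
  275 → stock rod 5 (new)  [load 275/400]
  275 → stock rod 6 (new)  [load 275/400]
  200 → stock rod 7 (new)  [load 200/400]
  125 → stock rod 5  [load 400/400]
  125 → stock rod 6  [load 400/400]
  100 → stock rod 4  [load 400/400]
  75 → stock rod 7  [load 275/400]
  50 → stock rod 2  [load 400/400]
7 stock rods opened.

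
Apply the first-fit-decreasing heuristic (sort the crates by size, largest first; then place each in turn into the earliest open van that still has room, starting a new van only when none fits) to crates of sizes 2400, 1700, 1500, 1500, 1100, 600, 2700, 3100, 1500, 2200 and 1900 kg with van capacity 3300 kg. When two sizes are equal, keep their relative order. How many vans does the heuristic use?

7

Sorted descending: 3100, 2700, 2400, 2200, 1900, 1700, 1500, 1500, 1500, 1100, 600.
  3100 → van 1 (new)  [load 3100/3300]
  2700 → van 2 (new)  [load 2700/3300]
  2400 → van 3 (new)  [load 2400/3300]
  2200 → van 4 (new)  [load 2200/3300]
  1900 → van 5 (new)  [load 1900/3300]
  1700 → van 6 (new)  [load 1700/3300]
  1500 → van 6  [load 3200/3300]
  1500 → van 7 (new)  [load 1500/3300]
  1500 → van 7  [load 3000/3300]
  1100 → van 4  [load 3300/3300]
  600 → van 2  [load 3300/3300]
7 vans opened.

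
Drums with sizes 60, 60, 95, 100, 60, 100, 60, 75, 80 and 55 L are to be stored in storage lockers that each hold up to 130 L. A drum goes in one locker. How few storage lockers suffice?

Total = 100 + 100 + 95 + 80 + 75 + 60 + 60 + 60 + 60 + 55 = 745 L.
Lower bound: ⌈745/130⌉ = 6 storage lockers.
A packing using 7 storage lockers:
  locker 1: 100 = 100
  locker 2: 100 = 100
  locker 3: 95 = 95
  locker 4: 80 = 80
  locker 5: 75 + 55 = 130
  locker 6: 60 + 60 = 120
  locker 7: 60 + 60 = 120
No arrangement into 6 storage lockers stays within capacity, so 7 is optimal.

7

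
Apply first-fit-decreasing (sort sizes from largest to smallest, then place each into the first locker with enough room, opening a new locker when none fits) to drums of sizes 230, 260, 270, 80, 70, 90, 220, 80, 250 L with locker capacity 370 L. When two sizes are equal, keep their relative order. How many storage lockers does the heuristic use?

5

Sorted descending: 270, 260, 250, 230, 220, 90, 80, 80, 70.
  270 → locker 1 (new)  [load 270/370]
  260 → locker 2 (new)  [load 260/370]
  250 → locker 3 (new)  [load 250/370]
  230 → locker 4 (new)  [load 230/370]
  220 → locker 5 (new)  [load 220/370]
  90 → locker 1  [load 360/370]
  80 → locker 2  [load 340/370]
  80 → locker 3  [load 330/370]
  70 → locker 4  [load 300/370]
5 storage lockers opened.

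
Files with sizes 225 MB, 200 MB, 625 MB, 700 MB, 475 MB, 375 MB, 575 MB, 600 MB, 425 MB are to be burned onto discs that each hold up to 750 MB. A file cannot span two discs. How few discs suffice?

Total = 700 + 625 + 600 + 575 + 475 + 425 + 375 + 225 + 200 = 4200 MB.
Lower bound: ⌈4200/750⌉ = 6 discs.
A packing using 7 discs:
  disc 1: 700 = 700
  disc 2: 625 = 625
  disc 3: 600 = 600
  disc 4: 575 = 575
  disc 5: 475 + 225 = 700
  disc 6: 425 + 200 = 625
  disc 7: 375 = 375
No arrangement into 6 discs stays within capacity, so 7 is optimal.

7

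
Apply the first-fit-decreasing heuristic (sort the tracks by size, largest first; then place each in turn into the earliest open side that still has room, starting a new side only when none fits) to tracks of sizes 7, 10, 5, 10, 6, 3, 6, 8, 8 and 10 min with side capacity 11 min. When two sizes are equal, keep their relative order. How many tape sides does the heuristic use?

8

Sorted descending: 10, 10, 10, 8, 8, 7, 6, 6, 5, 3.
  10 → side 1 (new)  [load 10/11]
  10 → side 2 (new)  [load 10/11]
  10 → side 3 (new)  [load 10/11]
  8 → side 4 (new)  [load 8/11]
  8 → side 5 (new)  [load 8/11]
  7 → side 6 (new)  [load 7/11]
  6 → side 7 (new)  [load 6/11]
  6 → side 8 (new)  [load 6/11]
  5 → side 7  [load 11/11]
  3 → side 4  [load 11/11]
8 tape sides opened.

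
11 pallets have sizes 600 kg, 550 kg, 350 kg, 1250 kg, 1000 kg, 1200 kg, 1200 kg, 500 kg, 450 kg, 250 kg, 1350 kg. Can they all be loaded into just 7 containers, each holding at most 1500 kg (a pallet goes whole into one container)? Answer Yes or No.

A valid assignment using 7 containers:
  container 1: 1350 = 1350
  container 2: 1250 + 250 = 1500
  container 3: 1200 = 1200
  container 4: 1200 = 1200
  container 5: 1000 + 500 = 1500
  container 6: 600 + 550 + 350 = 1500
  container 7: 450 = 450
Every load is within 1500 kg, so 7 containers suffice.

Yes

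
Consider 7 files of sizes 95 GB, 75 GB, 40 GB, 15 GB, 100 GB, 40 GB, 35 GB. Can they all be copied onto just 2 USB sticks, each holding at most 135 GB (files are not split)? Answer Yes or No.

No

Total = 400 GB; ⌈400/135⌉ = 3.
At least 3 USB sticks are required, but only 2 are allowed.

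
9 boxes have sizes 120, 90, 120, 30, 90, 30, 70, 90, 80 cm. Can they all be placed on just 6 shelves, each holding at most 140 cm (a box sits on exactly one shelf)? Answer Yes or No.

Total = 720 cm; ⌈720/140⌉ = 6.
The bound of 6 does not rule out 6, but exhaustive search shows no assignment into 6 shelves of capacity 140 cm exists — the minimum is 7.

No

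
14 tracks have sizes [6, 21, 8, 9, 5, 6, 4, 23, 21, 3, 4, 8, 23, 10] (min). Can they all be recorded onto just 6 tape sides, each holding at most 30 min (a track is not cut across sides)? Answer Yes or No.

A valid assignment using 6 tape sides:
  side 1: 23 + 6 = 29
  side 2: 23 + 6 = 29
  side 3: 21 + 9 = 30
  side 4: 21 + 8 = 29
  side 5: 10 + 8 + 5 + 4 + 3 = 30
  side 6: 4 = 4
Every load is within 30 min, so 6 tape sides suffice.

Yes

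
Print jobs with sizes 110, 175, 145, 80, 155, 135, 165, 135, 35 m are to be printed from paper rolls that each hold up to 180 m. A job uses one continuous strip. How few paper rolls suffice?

8

Total = 175 + 165 + 155 + 145 + 135 + 135 + 110 + 80 + 35 = 1135 m.
Lower bound: ⌈1135/180⌉ = 7 paper rolls.
A packing using 8 paper rolls:
  roll 1: 175 = 175
  roll 2: 165 = 165
  roll 3: 155 = 155
  roll 4: 145 + 35 = 180
  roll 5: 135 = 135
  roll 6: 135 = 135
  roll 7: 110 = 110
  roll 8: 80 = 80
No arrangement into 7 paper rolls stays within capacity, so 8 is optimal.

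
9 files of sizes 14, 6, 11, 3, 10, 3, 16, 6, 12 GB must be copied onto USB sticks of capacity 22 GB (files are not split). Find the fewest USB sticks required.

Total = 16 + 14 + 12 + 11 + 10 + 6 + 6 + 3 + 3 = 81 GB.
Lower bound: ⌈81/22⌉ = 4 USB sticks.
A packing using 4 USB sticks:
  USB stick 1: 16 + 6 = 22
  USB stick 2: 14 + 6 = 20
  USB stick 3: 12 + 10 = 22
  USB stick 4: 11 + 3 + 3 = 17
This matches the lower bound, so 4 is optimal.

4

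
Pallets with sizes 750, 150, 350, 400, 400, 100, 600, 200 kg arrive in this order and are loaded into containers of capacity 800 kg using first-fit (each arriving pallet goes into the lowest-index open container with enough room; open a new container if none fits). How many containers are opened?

4

  750 → container 1 (new)  [load 750/800]
  150 → container 2 (new)  [load 150/800]
  350 → container 2  [load 500/800]
  400 → container 3 (new)  [load 400/800]
  400 → container 3  [load 800/800]
  100 → container 2  [load 600/800]
  600 → container 4 (new)  [load 600/800]
  200 → container 2  [load 800/800]
4 containers opened.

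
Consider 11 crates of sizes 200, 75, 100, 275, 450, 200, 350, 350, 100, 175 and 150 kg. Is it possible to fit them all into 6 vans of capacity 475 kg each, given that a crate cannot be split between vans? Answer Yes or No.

Yes

A valid assignment using 6 vans:
  van 1: 450 = 450
  van 2: 350 + 100 = 450
  van 3: 350 + 100 = 450
  van 4: 275 + 200 = 475
  van 5: 200 + 175 + 75 = 450
  van 6: 150 = 150
Every load is within 475 kg, so 6 vans suffice.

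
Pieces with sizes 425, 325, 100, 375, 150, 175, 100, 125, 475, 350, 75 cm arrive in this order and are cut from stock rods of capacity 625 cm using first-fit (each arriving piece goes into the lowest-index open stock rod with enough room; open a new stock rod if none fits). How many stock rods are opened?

  425 → stock rod 1 (new)  [load 425/625]
  325 → stock rod 2 (new)  [load 325/625]
  100 → stock rod 1  [load 525/625]
  375 → stock rod 3 (new)  [load 375/625]
  150 → stock rod 2  [load 475/625]
  175 → stock rod 3  [load 550/625]
  100 → stock rod 1  [load 625/625]
  125 → stock rod 2  [load 600/625]
  475 → stock rod 4 (new)  [load 475/625]
  350 → stock rod 5 (new)  [load 350/625]
  75 → stock rod 3  [load 625/625]
5 stock rods opened.

5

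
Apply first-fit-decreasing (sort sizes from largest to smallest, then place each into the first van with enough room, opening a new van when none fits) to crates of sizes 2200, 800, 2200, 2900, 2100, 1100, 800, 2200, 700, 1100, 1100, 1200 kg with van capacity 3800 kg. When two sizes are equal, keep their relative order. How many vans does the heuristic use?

Sorted descending: 2900, 2200, 2200, 2200, 2100, 1200, 1100, 1100, 1100, 800, 800, 700.
  2900 → van 1 (new)  [load 2900/3800]
  2200 → van 2 (new)  [load 2200/3800]
  2200 → van 3 (new)  [load 2200/3800]
  2200 → van 4 (new)  [load 2200/3800]
  2100 → van 5 (new)  [load 2100/3800]
  1200 → van 2  [load 3400/3800]
  1100 → van 3  [load 3300/3800]
  1100 → van 4  [load 3300/3800]
  1100 → van 5  [load 3200/3800]
  800 → van 1  [load 3700/3800]
  800 → van 6 (new)  [load 800/3800]
  700 → van 6  [load 1500/3800]
6 vans opened.

6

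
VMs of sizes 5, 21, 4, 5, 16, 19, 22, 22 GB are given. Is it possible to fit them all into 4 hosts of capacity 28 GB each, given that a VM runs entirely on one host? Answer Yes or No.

Total = 114 GB; ⌈114/28⌉ = 5.
At least 5 hosts are required, but only 4 are allowed.

No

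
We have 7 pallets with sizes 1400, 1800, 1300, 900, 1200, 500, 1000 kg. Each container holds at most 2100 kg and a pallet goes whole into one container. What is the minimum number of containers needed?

Total = 1800 + 1400 + 1300 + 1200 + 1000 + 900 + 500 = 8100 kg.
Lower bound: ⌈8100/2100⌉ = 4 containers.
A packing using 5 containers:
  container 1: 1800 = 1800
  container 2: 1400 + 500 = 1900
  container 3: 1300 = 1300
  container 4: 1200 + 900 = 2100
  container 5: 1000 = 1000
No arrangement into 4 containers stays within capacity, so 5 is optimal.

5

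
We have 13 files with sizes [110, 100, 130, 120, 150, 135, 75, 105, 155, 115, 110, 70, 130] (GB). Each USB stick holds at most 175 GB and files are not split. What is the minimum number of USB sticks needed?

11

Total = 155 + 150 + 135 + 130 + 130 + 120 + 115 + 110 + 110 + 105 + 100 + 75 + 70 = 1505 GB.
Lower bound: ⌈1505/175⌉ = 9 USB sticks.
Also, 11 files each exceed 175/2 GB, and no two of those can share a USB stick, so at least 11 USB sticks are needed.
A packing using 11 USB sticks:
  USB stick 1: 155 = 155
  USB stick 2: 150 = 150
  USB stick 3: 135 = 135
  USB stick 4: 130 = 130
  USB stick 5: 130 = 130
  USB stick 6: 120 = 120
  USB stick 7: 115 = 115
  USB stick 8: 110 = 110
  USB stick 9: 110 = 110
  USB stick 10: 105 + 70 = 175
  USB stick 11: 100 + 75 = 175
This matches the lower bound, so 11 is optimal.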